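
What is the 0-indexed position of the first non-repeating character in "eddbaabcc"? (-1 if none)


Input: eddbaabcc
Character frequencies:
  'a': 2
  'b': 2
  'c': 2
  'd': 2
  'e': 1
Scanning left to right for freq == 1:
  Position 0 ('e'): unique! => answer = 0

0


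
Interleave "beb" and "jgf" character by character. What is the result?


Interleaving "beb" and "jgf":
  Position 0: 'b' from first, 'j' from second => "bj"
  Position 1: 'e' from first, 'g' from second => "eg"
  Position 2: 'b' from first, 'f' from second => "bf"
Result: bjegbf

bjegbf


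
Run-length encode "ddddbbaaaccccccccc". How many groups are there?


Input: ddddbbaaaccccccccc
Scanning for consecutive runs:
  Group 1: 'd' x 4 (positions 0-3)
  Group 2: 'b' x 2 (positions 4-5)
  Group 3: 'a' x 3 (positions 6-8)
  Group 4: 'c' x 9 (positions 9-17)
Total groups: 4

4


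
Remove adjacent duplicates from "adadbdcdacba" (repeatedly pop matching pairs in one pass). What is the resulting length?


Input: adadbdcdacba
Stack-based adjacent duplicate removal:
  Read 'a': push. Stack: a
  Read 'd': push. Stack: ad
  Read 'a': push. Stack: ada
  Read 'd': push. Stack: adad
  Read 'b': push. Stack: adadb
  Read 'd': push. Stack: adadbd
  Read 'c': push. Stack: adadbdc
  Read 'd': push. Stack: adadbdcd
  Read 'a': push. Stack: adadbdcda
  Read 'c': push. Stack: adadbdcdac
  Read 'b': push. Stack: adadbdcdacb
  Read 'a': push. Stack: adadbdcdacba
Final stack: "adadbdcdacba" (length 12)

12


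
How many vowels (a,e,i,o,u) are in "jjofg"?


Input: jjofg
Checking each character:
  'j' at position 0: consonant
  'j' at position 1: consonant
  'o' at position 2: vowel (running total: 1)
  'f' at position 3: consonant
  'g' at position 4: consonant
Total vowels: 1

1


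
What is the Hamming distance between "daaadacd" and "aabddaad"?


Comparing "daaadacd" and "aabddaad" position by position:
  Position 0: 'd' vs 'a' => differ
  Position 1: 'a' vs 'a' => same
  Position 2: 'a' vs 'b' => differ
  Position 3: 'a' vs 'd' => differ
  Position 4: 'd' vs 'd' => same
  Position 5: 'a' vs 'a' => same
  Position 6: 'c' vs 'a' => differ
  Position 7: 'd' vs 'd' => same
Total differences (Hamming distance): 4

4


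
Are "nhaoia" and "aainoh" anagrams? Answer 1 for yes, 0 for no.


Strings: "nhaoia", "aainoh"
Sorted first:  aahino
Sorted second: aahino
Sorted forms match => anagrams

1


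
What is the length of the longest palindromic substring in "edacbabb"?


Input: "edacbabb"
Checking substrings for palindromes:
  [4:7] "bab" (len 3) => palindrome
  [6:8] "bb" (len 2) => palindrome
Longest palindromic substring: "bab" with length 3

3


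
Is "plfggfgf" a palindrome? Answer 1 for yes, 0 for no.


Input: plfggfgf
Reversed: fgfggflp
  Compare pos 0 ('p') with pos 7 ('f'): MISMATCH
  Compare pos 1 ('l') with pos 6 ('g'): MISMATCH
  Compare pos 2 ('f') with pos 5 ('f'): match
  Compare pos 3 ('g') with pos 4 ('g'): match
Result: not a palindrome

0


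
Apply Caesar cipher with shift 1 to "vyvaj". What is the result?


Caesar cipher: shift "vyvaj" by 1
  'v' (pos 21) + 1 = pos 22 = 'w'
  'y' (pos 24) + 1 = pos 25 = 'z'
  'v' (pos 21) + 1 = pos 22 = 'w'
  'a' (pos 0) + 1 = pos 1 = 'b'
  'j' (pos 9) + 1 = pos 10 = 'k'
Result: wzwbk

wzwbk


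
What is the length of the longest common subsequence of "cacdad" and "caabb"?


LCS of "cacdad" and "caabb"
DP table:
           c    a    a    b    b
      0    0    0    0    0    0
  c   0    1    1    1    1    1
  a   0    1    2    2    2    2
  c   0    1    2    2    2    2
  d   0    1    2    2    2    2
  a   0    1    2    3    3    3
  d   0    1    2    3    3    3
LCS length = dp[6][5] = 3

3


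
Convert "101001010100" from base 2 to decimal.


Input: "101001010100" in base 2
Positional expansion:
  Digit '1' (value 1) x 2^11 = 2048
  Digit '0' (value 0) x 2^10 = 0
  Digit '1' (value 1) x 2^9 = 512
  Digit '0' (value 0) x 2^8 = 0
  Digit '0' (value 0) x 2^7 = 0
  Digit '1' (value 1) x 2^6 = 64
  Digit '0' (value 0) x 2^5 = 0
  Digit '1' (value 1) x 2^4 = 16
  Digit '0' (value 0) x 2^3 = 0
  Digit '1' (value 1) x 2^2 = 4
  Digit '0' (value 0) x 2^1 = 0
  Digit '0' (value 0) x 2^0 = 0
Sum = 2644

2644


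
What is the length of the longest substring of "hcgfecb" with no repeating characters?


Input: "hcgfecb"
Sliding window (track last position of each char):
  Position 0 ('h'): window [0,0] length 1 -- new best
  Position 1 ('c'): window [0,1] length 2 -- new best
  Position 2 ('g'): window [0,2] length 3 -- new best
  Position 3 ('f'): window [0,3] length 4 -- new best
  Position 4 ('e'): window [0,4] length 5 -- new best
  Position 5 ('c'): repeat (last at 1), move window start to 2
  Position 5 ('c'): window [2,5] length 4
  Position 6 ('b'): window [2,6] length 5
Longest substring with no repeats: "hcgfe" with length 5

5


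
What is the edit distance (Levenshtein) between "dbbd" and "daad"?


Computing edit distance: "dbbd" -> "daad"
DP table:
           d    a    a    d
      0    1    2    3    4
  d   1    0    1    2    3
  b   2    1    1    2    3
  b   3    2    2    2    3
  d   4    3    3    3    2
Edit distance = dp[4][4] = 2

2


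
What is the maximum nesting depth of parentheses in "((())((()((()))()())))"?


Input: "((())((()((()))()())))"
Tracking depth:
  Position 0 '(': depth becomes 1
  Position 1 '(': depth becomes 2
  Position 2 '(': depth becomes 3
  Position 3 ')': depth becomes 2
  Position 4 ')': depth becomes 1
  Position 5 '(': depth becomes 2
  Position 6 '(': depth becomes 3
  Position 7 '(': depth becomes 4
  Position 8 ')': depth becomes 3
  Position 9 '(': depth becomes 4
  Position 10 '(': depth becomes 5
  Position 11 '(': depth becomes 6
  Position 12 ')': depth becomes 5
  Position 13 ')': depth becomes 4
  Position 14 ')': depth becomes 3
  Position 15 '(': depth becomes 4
  Position 16 ')': depth becomes 3
  Position 17 '(': depth becomes 4
  Position 18 ')': depth becomes 3
  Position 19 ')': depth becomes 2
  Position 20 ')': depth becomes 1
  Position 21 ')': depth becomes 0
Maximum depth reached: 6

6


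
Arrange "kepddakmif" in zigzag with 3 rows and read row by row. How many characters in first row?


Zigzag "kepddakmif" into 3 rows:
Placing characters:
  'k' => row 0
  'e' => row 1
  'p' => row 2
  'd' => row 1
  'd' => row 0
  'a' => row 1
  'k' => row 2
  'm' => row 1
  'i' => row 0
  'f' => row 1
Rows:
  Row 0: "kdi"
  Row 1: "edamf"
  Row 2: "pk"
First row length: 3

3


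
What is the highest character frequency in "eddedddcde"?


Input: eddedddcde
Character counts:
  'c': 1
  'd': 6
  'e': 3
Maximum frequency: 6

6


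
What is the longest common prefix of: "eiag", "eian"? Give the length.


Words: eiag, eian
  Position 0: all 'e' => match
  Position 1: all 'i' => match
  Position 2: all 'a' => match
  Position 3: ('g', 'n') => mismatch, stop
LCP = "eia" (length 3)

3


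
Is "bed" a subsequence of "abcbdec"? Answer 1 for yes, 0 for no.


Check if "bed" is a subsequence of "abcbdec"
Greedy scan:
  Position 0 ('a'): no match needed
  Position 1 ('b'): matches sub[0] = 'b'
  Position 2 ('c'): no match needed
  Position 3 ('b'): no match needed
  Position 4 ('d'): no match needed
  Position 5 ('e'): matches sub[1] = 'e'
  Position 6 ('c'): no match needed
Only matched 2/3 characters => not a subsequence

0


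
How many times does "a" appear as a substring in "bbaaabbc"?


Searching for "a" in "bbaaabbc"
Scanning each position:
  Position 0: "b" => no
  Position 1: "b" => no
  Position 2: "a" => MATCH
  Position 3: "a" => MATCH
  Position 4: "a" => MATCH
  Position 5: "b" => no
  Position 6: "b" => no
  Position 7: "c" => no
Total occurrences: 3

3


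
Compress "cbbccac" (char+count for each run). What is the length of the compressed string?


Input: cbbccac
Runs:
  'c' x 1 => "c1"
  'b' x 2 => "b2"
  'c' x 2 => "c2"
  'a' x 1 => "a1"
  'c' x 1 => "c1"
Compressed: "c1b2c2a1c1"
Compressed length: 10

10


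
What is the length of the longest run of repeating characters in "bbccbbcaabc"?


Input: "bbccbbcaabc"
Scanning for longest run:
  Position 1 ('b'): continues run of 'b', length=2
  Position 2 ('c'): new char, reset run to 1
  Position 3 ('c'): continues run of 'c', length=2
  Position 4 ('b'): new char, reset run to 1
  Position 5 ('b'): continues run of 'b', length=2
  Position 6 ('c'): new char, reset run to 1
  Position 7 ('a'): new char, reset run to 1
  Position 8 ('a'): continues run of 'a', length=2
  Position 9 ('b'): new char, reset run to 1
  Position 10 ('c'): new char, reset run to 1
Longest run: 'b' with length 2

2


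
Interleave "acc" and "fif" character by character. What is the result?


Interleaving "acc" and "fif":
  Position 0: 'a' from first, 'f' from second => "af"
  Position 1: 'c' from first, 'i' from second => "ci"
  Position 2: 'c' from first, 'f' from second => "cf"
Result: afcicf

afcicf


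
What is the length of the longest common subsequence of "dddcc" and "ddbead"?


LCS of "dddcc" and "ddbead"
DP table:
           d    d    b    e    a    d
      0    0    0    0    0    0    0
  d   0    1    1    1    1    1    1
  d   0    1    2    2    2    2    2
  d   0    1    2    2    2    2    3
  c   0    1    2    2    2    2    3
  c   0    1    2    2    2    2    3
LCS length = dp[5][6] = 3

3


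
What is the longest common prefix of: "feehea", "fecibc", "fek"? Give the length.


Words: feehea, fecibc, fek
  Position 0: all 'f' => match
  Position 1: all 'e' => match
  Position 2: ('e', 'c', 'k') => mismatch, stop
LCP = "fe" (length 2)

2


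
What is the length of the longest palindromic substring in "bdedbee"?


Input: "bdedbee"
Checking substrings for palindromes:
  [0:5] "bdedb" (len 5) => palindrome
  [1:4] "ded" (len 3) => palindrome
  [5:7] "ee" (len 2) => palindrome
Longest palindromic substring: "bdedb" with length 5

5


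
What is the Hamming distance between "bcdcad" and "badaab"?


Comparing "bcdcad" and "badaab" position by position:
  Position 0: 'b' vs 'b' => same
  Position 1: 'c' vs 'a' => differ
  Position 2: 'd' vs 'd' => same
  Position 3: 'c' vs 'a' => differ
  Position 4: 'a' vs 'a' => same
  Position 5: 'd' vs 'b' => differ
Total differences (Hamming distance): 3

3


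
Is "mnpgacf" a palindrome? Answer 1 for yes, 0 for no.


Input: mnpgacf
Reversed: fcagpnm
  Compare pos 0 ('m') with pos 6 ('f'): MISMATCH
  Compare pos 1 ('n') with pos 5 ('c'): MISMATCH
  Compare pos 2 ('p') with pos 4 ('a'): MISMATCH
Result: not a palindrome

0


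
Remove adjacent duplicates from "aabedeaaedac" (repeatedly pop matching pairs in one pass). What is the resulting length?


Input: aabedeaaedac
Stack-based adjacent duplicate removal:
  Read 'a': push. Stack: a
  Read 'a': matches stack top 'a' => pop. Stack: (empty)
  Read 'b': push. Stack: b
  Read 'e': push. Stack: be
  Read 'd': push. Stack: bed
  Read 'e': push. Stack: bede
  Read 'a': push. Stack: bedea
  Read 'a': matches stack top 'a' => pop. Stack: bede
  Read 'e': matches stack top 'e' => pop. Stack: bed
  Read 'd': matches stack top 'd' => pop. Stack: be
  Read 'a': push. Stack: bea
  Read 'c': push. Stack: beac
Final stack: "beac" (length 4)

4


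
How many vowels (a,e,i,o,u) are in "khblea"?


Input: khblea
Checking each character:
  'k' at position 0: consonant
  'h' at position 1: consonant
  'b' at position 2: consonant
  'l' at position 3: consonant
  'e' at position 4: vowel (running total: 1)
  'a' at position 5: vowel (running total: 2)
Total vowels: 2

2


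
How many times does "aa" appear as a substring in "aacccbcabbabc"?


Searching for "aa" in "aacccbcabbabc"
Scanning each position:
  Position 0: "aa" => MATCH
  Position 1: "ac" => no
  Position 2: "cc" => no
  Position 3: "cc" => no
  Position 4: "cb" => no
  Position 5: "bc" => no
  Position 6: "ca" => no
  Position 7: "ab" => no
  Position 8: "bb" => no
  Position 9: "ba" => no
  Position 10: "ab" => no
  Position 11: "bc" => no
Total occurrences: 1

1


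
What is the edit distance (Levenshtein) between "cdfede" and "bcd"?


Computing edit distance: "cdfede" -> "bcd"
DP table:
           b    c    d
      0    1    2    3
  c   1    1    1    2
  d   2    2    2    1
  f   3    3    3    2
  e   4    4    4    3
  d   5    5    5    4
  e   6    6    6    5
Edit distance = dp[6][3] = 5

5


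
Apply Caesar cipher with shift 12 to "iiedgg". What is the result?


Caesar cipher: shift "iiedgg" by 12
  'i' (pos 8) + 12 = pos 20 = 'u'
  'i' (pos 8) + 12 = pos 20 = 'u'
  'e' (pos 4) + 12 = pos 16 = 'q'
  'd' (pos 3) + 12 = pos 15 = 'p'
  'g' (pos 6) + 12 = pos 18 = 's'
  'g' (pos 6) + 12 = pos 18 = 's'
Result: uuqpss

uuqpss


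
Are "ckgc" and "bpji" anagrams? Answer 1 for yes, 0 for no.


Strings: "ckgc", "bpji"
Sorted first:  ccgk
Sorted second: bijp
Differ at position 0: 'c' vs 'b' => not anagrams

0


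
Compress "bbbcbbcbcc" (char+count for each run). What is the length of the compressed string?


Input: bbbcbbcbcc
Runs:
  'b' x 3 => "b3"
  'c' x 1 => "c1"
  'b' x 2 => "b2"
  'c' x 1 => "c1"
  'b' x 1 => "b1"
  'c' x 2 => "c2"
Compressed: "b3c1b2c1b1c2"
Compressed length: 12

12


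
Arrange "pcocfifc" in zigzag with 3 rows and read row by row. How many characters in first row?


Zigzag "pcocfifc" into 3 rows:
Placing characters:
  'p' => row 0
  'c' => row 1
  'o' => row 2
  'c' => row 1
  'f' => row 0
  'i' => row 1
  'f' => row 2
  'c' => row 1
Rows:
  Row 0: "pf"
  Row 1: "ccic"
  Row 2: "of"
First row length: 2

2


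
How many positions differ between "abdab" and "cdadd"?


Comparing "abdab" and "cdadd" position by position:
  Position 0: 'a' vs 'c' => DIFFER
  Position 1: 'b' vs 'd' => DIFFER
  Position 2: 'd' vs 'a' => DIFFER
  Position 3: 'a' vs 'd' => DIFFER
  Position 4: 'b' vs 'd' => DIFFER
Positions that differ: 5

5


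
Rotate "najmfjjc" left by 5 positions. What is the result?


Input: "najmfjjc", rotate left by 5
First 5 characters: "najmf"
Remaining characters: "jjc"
Concatenate remaining + first: "jjc" + "najmf" = "jjcnajmf"

jjcnajmf


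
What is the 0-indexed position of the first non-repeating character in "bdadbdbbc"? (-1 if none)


Input: bdadbdbbc
Character frequencies:
  'a': 1
  'b': 4
  'c': 1
  'd': 3
Scanning left to right for freq == 1:
  Position 0 ('b'): freq=4, skip
  Position 1 ('d'): freq=3, skip
  Position 2 ('a'): unique! => answer = 2

2


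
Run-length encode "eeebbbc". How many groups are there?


Input: eeebbbc
Scanning for consecutive runs:
  Group 1: 'e' x 3 (positions 0-2)
  Group 2: 'b' x 3 (positions 3-5)
  Group 3: 'c' x 1 (positions 6-6)
Total groups: 3

3


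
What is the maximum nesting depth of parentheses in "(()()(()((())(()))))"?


Input: "(()()(()((())(()))))"
Tracking depth:
  Position 0 '(': depth becomes 1
  Position 1 '(': depth becomes 2
  Position 2 ')': depth becomes 1
  Position 3 '(': depth becomes 2
  Position 4 ')': depth becomes 1
  Position 5 '(': depth becomes 2
  Position 6 '(': depth becomes 3
  Position 7 ')': depth becomes 2
  Position 8 '(': depth becomes 3
  Position 9 '(': depth becomes 4
  Position 10 '(': depth becomes 5
  Position 11 ')': depth becomes 4
  Position 12 ')': depth becomes 3
  Position 13 '(': depth becomes 4
  Position 14 '(': depth becomes 5
  Position 15 ')': depth becomes 4
  Position 16 ')': depth becomes 3
  Position 17 ')': depth becomes 2
  Position 18 ')': depth becomes 1
  Position 19 ')': depth becomes 0
Maximum depth reached: 5

5


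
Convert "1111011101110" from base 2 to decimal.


Input: "1111011101110" in base 2
Positional expansion:
  Digit '1' (value 1) x 2^12 = 4096
  Digit '1' (value 1) x 2^11 = 2048
  Digit '1' (value 1) x 2^10 = 1024
  Digit '1' (value 1) x 2^9 = 512
  Digit '0' (value 0) x 2^8 = 0
  Digit '1' (value 1) x 2^7 = 128
  Digit '1' (value 1) x 2^6 = 64
  Digit '1' (value 1) x 2^5 = 32
  Digit '0' (value 0) x 2^4 = 0
  Digit '1' (value 1) x 2^3 = 8
  Digit '1' (value 1) x 2^2 = 4
  Digit '1' (value 1) x 2^1 = 2
  Digit '0' (value 0) x 2^0 = 0
Sum = 7918

7918


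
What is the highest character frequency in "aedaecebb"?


Input: aedaecebb
Character counts:
  'a': 2
  'b': 2
  'c': 1
  'd': 1
  'e': 3
Maximum frequency: 3

3


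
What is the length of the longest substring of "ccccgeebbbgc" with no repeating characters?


Input: "ccccgeebbbgc"
Sliding window (track last position of each char):
  Position 0 ('c'): window [0,0] length 1 -- new best
  Position 1 ('c'): repeat (last at 0), move window start to 1
  Position 1 ('c'): window [1,1] length 1
  Position 2 ('c'): repeat (last at 1), move window start to 2
  Position 2 ('c'): window [2,2] length 1
  Position 3 ('c'): repeat (last at 2), move window start to 3
  Position 3 ('c'): window [3,3] length 1
  Position 4 ('g'): window [3,4] length 2 -- new best
  Position 5 ('e'): window [3,5] length 3 -- new best
  Position 6 ('e'): repeat (last at 5), move window start to 6
  Position 6 ('e'): window [6,6] length 1
  Position 7 ('b'): window [6,7] length 2
  Position 8 ('b'): repeat (last at 7), move window start to 8
  Position 8 ('b'): window [8,8] length 1
  Position 9 ('b'): repeat (last at 8), move window start to 9
  Position 9 ('b'): window [9,9] length 1
  Position 10 ('g'): window [9,10] length 2
  Position 11 ('c'): window [9,11] length 3
Longest substring with no repeats: "cge" with length 3

3


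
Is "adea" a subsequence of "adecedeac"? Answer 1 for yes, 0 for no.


Check if "adea" is a subsequence of "adecedeac"
Greedy scan:
  Position 0 ('a'): matches sub[0] = 'a'
  Position 1 ('d'): matches sub[1] = 'd'
  Position 2 ('e'): matches sub[2] = 'e'
  Position 3 ('c'): no match needed
  Position 4 ('e'): no match needed
  Position 5 ('d'): no match needed
  Position 6 ('e'): no match needed
  Position 7 ('a'): matches sub[3] = 'a'
  Position 8 ('c'): no match needed
All 4 characters matched => is a subsequence

1


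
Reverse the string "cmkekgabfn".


Input: cmkekgabfn
Reading characters right to left:
  Position 9: 'n'
  Position 8: 'f'
  Position 7: 'b'
  Position 6: 'a'
  Position 5: 'g'
  Position 4: 'k'
  Position 3: 'e'
  Position 2: 'k'
  Position 1: 'm'
  Position 0: 'c'
Reversed: nfbagkekmc

nfbagkekmc


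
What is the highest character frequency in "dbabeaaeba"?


Input: dbabeaaeba
Character counts:
  'a': 4
  'b': 3
  'd': 1
  'e': 2
Maximum frequency: 4

4


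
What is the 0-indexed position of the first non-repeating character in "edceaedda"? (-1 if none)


Input: edceaedda
Character frequencies:
  'a': 2
  'c': 1
  'd': 3
  'e': 3
Scanning left to right for freq == 1:
  Position 0 ('e'): freq=3, skip
  Position 1 ('d'): freq=3, skip
  Position 2 ('c'): unique! => answer = 2

2


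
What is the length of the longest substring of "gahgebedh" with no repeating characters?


Input: "gahgebedh"
Sliding window (track last position of each char):
  Position 0 ('g'): window [0,0] length 1 -- new best
  Position 1 ('a'): window [0,1] length 2 -- new best
  Position 2 ('h'): window [0,2] length 3 -- new best
  Position 3 ('g'): repeat (last at 0), move window start to 1
  Position 3 ('g'): window [1,3] length 3
  Position 4 ('e'): window [1,4] length 4 -- new best
  Position 5 ('b'): window [1,5] length 5 -- new best
  Position 6 ('e'): repeat (last at 4), move window start to 5
  Position 6 ('e'): window [5,6] length 2
  Position 7 ('d'): window [5,7] length 3
  Position 8 ('h'): window [5,8] length 4
Longest substring with no repeats: "ahgeb" with length 5

5


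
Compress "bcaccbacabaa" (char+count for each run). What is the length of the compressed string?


Input: bcaccbacabaa
Runs:
  'b' x 1 => "b1"
  'c' x 1 => "c1"
  'a' x 1 => "a1"
  'c' x 2 => "c2"
  'b' x 1 => "b1"
  'a' x 1 => "a1"
  'c' x 1 => "c1"
  'a' x 1 => "a1"
  'b' x 1 => "b1"
  'a' x 2 => "a2"
Compressed: "b1c1a1c2b1a1c1a1b1a2"
Compressed length: 20

20


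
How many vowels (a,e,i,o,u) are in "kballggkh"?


Input: kballggkh
Checking each character:
  'k' at position 0: consonant
  'b' at position 1: consonant
  'a' at position 2: vowel (running total: 1)
  'l' at position 3: consonant
  'l' at position 4: consonant
  'g' at position 5: consonant
  'g' at position 6: consonant
  'k' at position 7: consonant
  'h' at position 8: consonant
Total vowels: 1

1


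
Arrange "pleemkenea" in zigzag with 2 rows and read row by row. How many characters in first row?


Zigzag "pleemkenea" into 2 rows:
Placing characters:
  'p' => row 0
  'l' => row 1
  'e' => row 0
  'e' => row 1
  'm' => row 0
  'k' => row 1
  'e' => row 0
  'n' => row 1
  'e' => row 0
  'a' => row 1
Rows:
  Row 0: "pemee"
  Row 1: "lekna"
First row length: 5

5


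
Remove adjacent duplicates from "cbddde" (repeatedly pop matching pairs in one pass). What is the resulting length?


Input: cbddde
Stack-based adjacent duplicate removal:
  Read 'c': push. Stack: c
  Read 'b': push. Stack: cb
  Read 'd': push. Stack: cbd
  Read 'd': matches stack top 'd' => pop. Stack: cb
  Read 'd': push. Stack: cbd
  Read 'e': push. Stack: cbde
Final stack: "cbde" (length 4)

4


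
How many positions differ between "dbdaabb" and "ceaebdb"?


Comparing "dbdaabb" and "ceaebdb" position by position:
  Position 0: 'd' vs 'c' => DIFFER
  Position 1: 'b' vs 'e' => DIFFER
  Position 2: 'd' vs 'a' => DIFFER
  Position 3: 'a' vs 'e' => DIFFER
  Position 4: 'a' vs 'b' => DIFFER
  Position 5: 'b' vs 'd' => DIFFER
  Position 6: 'b' vs 'b' => same
Positions that differ: 6

6


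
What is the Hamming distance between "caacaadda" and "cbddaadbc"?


Comparing "caacaadda" and "cbddaadbc" position by position:
  Position 0: 'c' vs 'c' => same
  Position 1: 'a' vs 'b' => differ
  Position 2: 'a' vs 'd' => differ
  Position 3: 'c' vs 'd' => differ
  Position 4: 'a' vs 'a' => same
  Position 5: 'a' vs 'a' => same
  Position 6: 'd' vs 'd' => same
  Position 7: 'd' vs 'b' => differ
  Position 8: 'a' vs 'c' => differ
Total differences (Hamming distance): 5

5


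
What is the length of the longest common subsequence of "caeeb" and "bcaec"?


LCS of "caeeb" and "bcaec"
DP table:
           b    c    a    e    c
      0    0    0    0    0    0
  c   0    0    1    1    1    1
  a   0    0    1    2    2    2
  e   0    0    1    2    3    3
  e   0    0    1    2    3    3
  b   0    1    1    2    3    3
LCS length = dp[5][5] = 3

3


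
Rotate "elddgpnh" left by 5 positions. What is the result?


Input: "elddgpnh", rotate left by 5
First 5 characters: "elddg"
Remaining characters: "pnh"
Concatenate remaining + first: "pnh" + "elddg" = "pnhelddg"

pnhelddg


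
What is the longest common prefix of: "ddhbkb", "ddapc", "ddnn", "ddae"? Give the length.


Words: ddhbkb, ddapc, ddnn, ddae
  Position 0: all 'd' => match
  Position 1: all 'd' => match
  Position 2: ('h', 'a', 'n', 'a') => mismatch, stop
LCP = "dd" (length 2)

2


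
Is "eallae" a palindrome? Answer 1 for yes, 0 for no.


Input: eallae
Reversed: eallae
  Compare pos 0 ('e') with pos 5 ('e'): match
  Compare pos 1 ('a') with pos 4 ('a'): match
  Compare pos 2 ('l') with pos 3 ('l'): match
Result: palindrome

1


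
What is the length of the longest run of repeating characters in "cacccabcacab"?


Input: "cacccabcacab"
Scanning for longest run:
  Position 1 ('a'): new char, reset run to 1
  Position 2 ('c'): new char, reset run to 1
  Position 3 ('c'): continues run of 'c', length=2
  Position 4 ('c'): continues run of 'c', length=3
  Position 5 ('a'): new char, reset run to 1
  Position 6 ('b'): new char, reset run to 1
  Position 7 ('c'): new char, reset run to 1
  Position 8 ('a'): new char, reset run to 1
  Position 9 ('c'): new char, reset run to 1
  Position 10 ('a'): new char, reset run to 1
  Position 11 ('b'): new char, reset run to 1
Longest run: 'c' with length 3

3


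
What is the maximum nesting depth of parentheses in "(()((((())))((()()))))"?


Input: "(()((((())))((()()))))"
Tracking depth:
  Position 0 '(': depth becomes 1
  Position 1 '(': depth becomes 2
  Position 2 ')': depth becomes 1
  Position 3 '(': depth becomes 2
  Position 4 '(': depth becomes 3
  Position 5 '(': depth becomes 4
  Position 6 '(': depth becomes 5
  Position 7 '(': depth becomes 6
  Position 8 ')': depth becomes 5
  Position 9 ')': depth becomes 4
  Position 10 ')': depth becomes 3
  Position 11 ')': depth becomes 2
  Position 12 '(': depth becomes 3
  Position 13 '(': depth becomes 4
  Position 14 '(': depth becomes 5
  Position 15 ')': depth becomes 4
  Position 16 '(': depth becomes 5
  Position 17 ')': depth becomes 4
  Position 18 ')': depth becomes 3
  Position 19 ')': depth becomes 2
  Position 20 ')': depth becomes 1
  Position 21 ')': depth becomes 0
Maximum depth reached: 6

6


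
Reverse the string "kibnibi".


Input: kibnibi
Reading characters right to left:
  Position 6: 'i'
  Position 5: 'b'
  Position 4: 'i'
  Position 3: 'n'
  Position 2: 'b'
  Position 1: 'i'
  Position 0: 'k'
Reversed: ibinbik

ibinbik


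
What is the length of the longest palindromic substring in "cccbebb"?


Input: "cccbebb"
Checking substrings for palindromes:
  [0:3] "ccc" (len 3) => palindrome
  [3:6] "beb" (len 3) => palindrome
  [0:2] "cc" (len 2) => palindrome
  [1:3] "cc" (len 2) => palindrome
  [5:7] "bb" (len 2) => palindrome
Longest palindromic substring: "ccc" with length 3

3


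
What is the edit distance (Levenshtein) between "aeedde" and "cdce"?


Computing edit distance: "aeedde" -> "cdce"
DP table:
           c    d    c    e
      0    1    2    3    4
  a   1    1    2    3    4
  e   2    2    2    3    3
  e   3    3    3    3    3
  d   4    4    3    4    4
  d   5    5    4    4    5
  e   6    6    5    5    4
Edit distance = dp[6][4] = 4

4


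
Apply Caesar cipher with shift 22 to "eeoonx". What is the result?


Caesar cipher: shift "eeoonx" by 22
  'e' (pos 4) + 22 = pos 0 = 'a'
  'e' (pos 4) + 22 = pos 0 = 'a'
  'o' (pos 14) + 22 = pos 10 = 'k'
  'o' (pos 14) + 22 = pos 10 = 'k'
  'n' (pos 13) + 22 = pos 9 = 'j'
  'x' (pos 23) + 22 = pos 19 = 't'
Result: aakkjt

aakkjt


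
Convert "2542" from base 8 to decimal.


Input: "2542" in base 8
Positional expansion:
  Digit '2' (value 2) x 8^3 = 1024
  Digit '5' (value 5) x 8^2 = 320
  Digit '4' (value 4) x 8^1 = 32
  Digit '2' (value 2) x 8^0 = 2
Sum = 1378

1378


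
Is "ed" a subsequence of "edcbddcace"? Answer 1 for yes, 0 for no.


Check if "ed" is a subsequence of "edcbddcace"
Greedy scan:
  Position 0 ('e'): matches sub[0] = 'e'
  Position 1 ('d'): matches sub[1] = 'd'
  Position 2 ('c'): no match needed
  Position 3 ('b'): no match needed
  Position 4 ('d'): no match needed
  Position 5 ('d'): no match needed
  Position 6 ('c'): no match needed
  Position 7 ('a'): no match needed
  Position 8 ('c'): no match needed
  Position 9 ('e'): no match needed
All 2 characters matched => is a subsequence

1


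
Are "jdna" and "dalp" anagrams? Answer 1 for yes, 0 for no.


Strings: "jdna", "dalp"
Sorted first:  adjn
Sorted second: adlp
Differ at position 2: 'j' vs 'l' => not anagrams

0


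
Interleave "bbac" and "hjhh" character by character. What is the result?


Interleaving "bbac" and "hjhh":
  Position 0: 'b' from first, 'h' from second => "bh"
  Position 1: 'b' from first, 'j' from second => "bj"
  Position 2: 'a' from first, 'h' from second => "ah"
  Position 3: 'c' from first, 'h' from second => "ch"
Result: bhbjahch

bhbjahch


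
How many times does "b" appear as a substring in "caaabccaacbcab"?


Searching for "b" in "caaabccaacbcab"
Scanning each position:
  Position 0: "c" => no
  Position 1: "a" => no
  Position 2: "a" => no
  Position 3: "a" => no
  Position 4: "b" => MATCH
  Position 5: "c" => no
  Position 6: "c" => no
  Position 7: "a" => no
  Position 8: "a" => no
  Position 9: "c" => no
  Position 10: "b" => MATCH
  Position 11: "c" => no
  Position 12: "a" => no
  Position 13: "b" => MATCH
Total occurrences: 3

3


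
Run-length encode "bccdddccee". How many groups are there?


Input: bccdddccee
Scanning for consecutive runs:
  Group 1: 'b' x 1 (positions 0-0)
  Group 2: 'c' x 2 (positions 1-2)
  Group 3: 'd' x 3 (positions 3-5)
  Group 4: 'c' x 2 (positions 6-7)
  Group 5: 'e' x 2 (positions 8-9)
Total groups: 5

5


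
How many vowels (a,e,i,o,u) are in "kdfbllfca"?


Input: kdfbllfca
Checking each character:
  'k' at position 0: consonant
  'd' at position 1: consonant
  'f' at position 2: consonant
  'b' at position 3: consonant
  'l' at position 4: consonant
  'l' at position 5: consonant
  'f' at position 6: consonant
  'c' at position 7: consonant
  'a' at position 8: vowel (running total: 1)
Total vowels: 1

1


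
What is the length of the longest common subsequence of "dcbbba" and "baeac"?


LCS of "dcbbba" and "baeac"
DP table:
           b    a    e    a    c
      0    0    0    0    0    0
  d   0    0    0    0    0    0
  c   0    0    0    0    0    1
  b   0    1    1    1    1    1
  b   0    1    1    1    1    1
  b   0    1    1    1    1    1
  a   0    1    2    2    2    2
LCS length = dp[6][5] = 2

2


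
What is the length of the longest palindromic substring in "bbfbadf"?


Input: "bbfbadf"
Checking substrings for palindromes:
  [1:4] "bfb" (len 3) => palindrome
  [0:2] "bb" (len 2) => palindrome
Longest palindromic substring: "bfb" with length 3

3


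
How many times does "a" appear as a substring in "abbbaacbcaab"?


Searching for "a" in "abbbaacbcaab"
Scanning each position:
  Position 0: "a" => MATCH
  Position 1: "b" => no
  Position 2: "b" => no
  Position 3: "b" => no
  Position 4: "a" => MATCH
  Position 5: "a" => MATCH
  Position 6: "c" => no
  Position 7: "b" => no
  Position 8: "c" => no
  Position 9: "a" => MATCH
  Position 10: "a" => MATCH
  Position 11: "b" => no
Total occurrences: 5

5


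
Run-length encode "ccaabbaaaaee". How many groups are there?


Input: ccaabbaaaaee
Scanning for consecutive runs:
  Group 1: 'c' x 2 (positions 0-1)
  Group 2: 'a' x 2 (positions 2-3)
  Group 3: 'b' x 2 (positions 4-5)
  Group 4: 'a' x 4 (positions 6-9)
  Group 5: 'e' x 2 (positions 10-11)
Total groups: 5

5


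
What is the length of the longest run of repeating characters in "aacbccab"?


Input: "aacbccab"
Scanning for longest run:
  Position 1 ('a'): continues run of 'a', length=2
  Position 2 ('c'): new char, reset run to 1
  Position 3 ('b'): new char, reset run to 1
  Position 4 ('c'): new char, reset run to 1
  Position 5 ('c'): continues run of 'c', length=2
  Position 6 ('a'): new char, reset run to 1
  Position 7 ('b'): new char, reset run to 1
Longest run: 'a' with length 2

2


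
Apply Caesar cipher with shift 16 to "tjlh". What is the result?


Caesar cipher: shift "tjlh" by 16
  't' (pos 19) + 16 = pos 9 = 'j'
  'j' (pos 9) + 16 = pos 25 = 'z'
  'l' (pos 11) + 16 = pos 1 = 'b'
  'h' (pos 7) + 16 = pos 23 = 'x'
Result: jzbx

jzbx


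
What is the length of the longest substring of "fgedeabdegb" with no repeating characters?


Input: "fgedeabdegb"
Sliding window (track last position of each char):
  Position 0 ('f'): window [0,0] length 1 -- new best
  Position 1 ('g'): window [0,1] length 2 -- new best
  Position 2 ('e'): window [0,2] length 3 -- new best
  Position 3 ('d'): window [0,3] length 4 -- new best
  Position 4 ('e'): repeat (last at 2), move window start to 3
  Position 4 ('e'): window [3,4] length 2
  Position 5 ('a'): window [3,5] length 3
  Position 6 ('b'): window [3,6] length 4
  Position 7 ('d'): repeat (last at 3), move window start to 4
  Position 7 ('d'): window [4,7] length 4
  Position 8 ('e'): repeat (last at 4), move window start to 5
  Position 8 ('e'): window [5,8] length 4
  Position 9 ('g'): window [5,9] length 5 -- new best
  Position 10 ('b'): repeat (last at 6), move window start to 7
  Position 10 ('b'): window [7,10] length 4
Longest substring with no repeats: "abdeg" with length 5

5


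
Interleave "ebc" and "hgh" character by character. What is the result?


Interleaving "ebc" and "hgh":
  Position 0: 'e' from first, 'h' from second => "eh"
  Position 1: 'b' from first, 'g' from second => "bg"
  Position 2: 'c' from first, 'h' from second => "ch"
Result: ehbgch

ehbgch


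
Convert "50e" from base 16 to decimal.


Input: "50e" in base 16
Positional expansion:
  Digit '5' (value 5) x 16^2 = 1280
  Digit '0' (value 0) x 16^1 = 0
  Digit 'e' (value 14) x 16^0 = 14
Sum = 1294

1294


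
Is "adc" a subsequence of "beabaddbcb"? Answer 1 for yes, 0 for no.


Check if "adc" is a subsequence of "beabaddbcb"
Greedy scan:
  Position 0 ('b'): no match needed
  Position 1 ('e'): no match needed
  Position 2 ('a'): matches sub[0] = 'a'
  Position 3 ('b'): no match needed
  Position 4 ('a'): no match needed
  Position 5 ('d'): matches sub[1] = 'd'
  Position 6 ('d'): no match needed
  Position 7 ('b'): no match needed
  Position 8 ('c'): matches sub[2] = 'c'
  Position 9 ('b'): no match needed
All 3 characters matched => is a subsequence

1


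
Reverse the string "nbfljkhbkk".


Input: nbfljkhbkk
Reading characters right to left:
  Position 9: 'k'
  Position 8: 'k'
  Position 7: 'b'
  Position 6: 'h'
  Position 5: 'k'
  Position 4: 'j'
  Position 3: 'l'
  Position 2: 'f'
  Position 1: 'b'
  Position 0: 'n'
Reversed: kkbhkjlfbn

kkbhkjlfbn


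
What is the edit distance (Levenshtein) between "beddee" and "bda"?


Computing edit distance: "beddee" -> "bda"
DP table:
           b    d    a
      0    1    2    3
  b   1    0    1    2
  e   2    1    1    2
  d   3    2    1    2
  d   4    3    2    2
  e   5    4    3    3
  e   6    5    4    4
Edit distance = dp[6][3] = 4

4


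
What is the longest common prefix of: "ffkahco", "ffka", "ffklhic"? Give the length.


Words: ffkahco, ffka, ffklhic
  Position 0: all 'f' => match
  Position 1: all 'f' => match
  Position 2: all 'k' => match
  Position 3: ('a', 'a', 'l') => mismatch, stop
LCP = "ffk" (length 3)

3


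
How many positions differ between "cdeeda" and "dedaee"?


Comparing "cdeeda" and "dedaee" position by position:
  Position 0: 'c' vs 'd' => DIFFER
  Position 1: 'd' vs 'e' => DIFFER
  Position 2: 'e' vs 'd' => DIFFER
  Position 3: 'e' vs 'a' => DIFFER
  Position 4: 'd' vs 'e' => DIFFER
  Position 5: 'a' vs 'e' => DIFFER
Positions that differ: 6

6


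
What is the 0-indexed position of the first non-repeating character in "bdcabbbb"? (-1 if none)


Input: bdcabbbb
Character frequencies:
  'a': 1
  'b': 5
  'c': 1
  'd': 1
Scanning left to right for freq == 1:
  Position 0 ('b'): freq=5, skip
  Position 1 ('d'): unique! => answer = 1

1


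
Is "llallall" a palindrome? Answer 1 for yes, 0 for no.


Input: llallall
Reversed: llallall
  Compare pos 0 ('l') with pos 7 ('l'): match
  Compare pos 1 ('l') with pos 6 ('l'): match
  Compare pos 2 ('a') with pos 5 ('a'): match
  Compare pos 3 ('l') with pos 4 ('l'): match
Result: palindrome

1


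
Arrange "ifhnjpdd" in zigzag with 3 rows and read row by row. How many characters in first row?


Zigzag "ifhnjpdd" into 3 rows:
Placing characters:
  'i' => row 0
  'f' => row 1
  'h' => row 2
  'n' => row 1
  'j' => row 0
  'p' => row 1
  'd' => row 2
  'd' => row 1
Rows:
  Row 0: "ij"
  Row 1: "fnpd"
  Row 2: "hd"
First row length: 2

2


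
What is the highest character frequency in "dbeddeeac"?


Input: dbeddeeac
Character counts:
  'a': 1
  'b': 1
  'c': 1
  'd': 3
  'e': 3
Maximum frequency: 3

3


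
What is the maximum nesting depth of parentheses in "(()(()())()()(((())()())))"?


Input: "(()(()())()()(((())()())))"
Tracking depth:
  Position 0 '(': depth becomes 1
  Position 1 '(': depth becomes 2
  Position 2 ')': depth becomes 1
  Position 3 '(': depth becomes 2
  Position 4 '(': depth becomes 3
  Position 5 ')': depth becomes 2
  Position 6 '(': depth becomes 3
  Position 7 ')': depth becomes 2
  Position 8 ')': depth becomes 1
  Position 9 '(': depth becomes 2
  Position 10 ')': depth becomes 1
  Position 11 '(': depth becomes 2
  Position 12 ')': depth becomes 1
  Position 13 '(': depth becomes 2
  Position 14 '(': depth becomes 3
  Position 15 '(': depth becomes 4
  Position 16 '(': depth becomes 5
  Position 17 ')': depth becomes 4
  Position 18 ')': depth becomes 3
  Position 19 '(': depth becomes 4
  Position 20 ')': depth becomes 3
  Position 21 '(': depth becomes 4
  Position 22 ')': depth becomes 3
  Position 23 ')': depth becomes 2
  Position 24 ')': depth becomes 1
  Position 25 ')': depth becomes 0
Maximum depth reached: 5

5


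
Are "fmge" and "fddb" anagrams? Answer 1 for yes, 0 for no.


Strings: "fmge", "fddb"
Sorted first:  efgm
Sorted second: bddf
Differ at position 0: 'e' vs 'b' => not anagrams

0


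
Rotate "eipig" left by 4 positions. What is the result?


Input: "eipig", rotate left by 4
First 4 characters: "eipi"
Remaining characters: "g"
Concatenate remaining + first: "g" + "eipi" = "geipi"

geipi


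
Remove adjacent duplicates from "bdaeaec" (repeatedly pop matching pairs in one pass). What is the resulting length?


Input: bdaeaec
Stack-based adjacent duplicate removal:
  Read 'b': push. Stack: b
  Read 'd': push. Stack: bd
  Read 'a': push. Stack: bda
  Read 'e': push. Stack: bdae
  Read 'a': push. Stack: bdaea
  Read 'e': push. Stack: bdaeae
  Read 'c': push. Stack: bdaeaec
Final stack: "bdaeaec" (length 7)

7


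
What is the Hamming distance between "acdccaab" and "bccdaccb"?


Comparing "acdccaab" and "bccdaccb" position by position:
  Position 0: 'a' vs 'b' => differ
  Position 1: 'c' vs 'c' => same
  Position 2: 'd' vs 'c' => differ
  Position 3: 'c' vs 'd' => differ
  Position 4: 'c' vs 'a' => differ
  Position 5: 'a' vs 'c' => differ
  Position 6: 'a' vs 'c' => differ
  Position 7: 'b' vs 'b' => same
Total differences (Hamming distance): 6

6


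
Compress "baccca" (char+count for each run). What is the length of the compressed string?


Input: baccca
Runs:
  'b' x 1 => "b1"
  'a' x 1 => "a1"
  'c' x 3 => "c3"
  'a' x 1 => "a1"
Compressed: "b1a1c3a1"
Compressed length: 8

8


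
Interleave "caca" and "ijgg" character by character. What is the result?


Interleaving "caca" and "ijgg":
  Position 0: 'c' from first, 'i' from second => "ci"
  Position 1: 'a' from first, 'j' from second => "aj"
  Position 2: 'c' from first, 'g' from second => "cg"
  Position 3: 'a' from first, 'g' from second => "ag"
Result: ciajcgag

ciajcgag


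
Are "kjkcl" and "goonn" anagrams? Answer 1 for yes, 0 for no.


Strings: "kjkcl", "goonn"
Sorted first:  cjkkl
Sorted second: gnnoo
Differ at position 0: 'c' vs 'g' => not anagrams

0


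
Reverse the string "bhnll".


Input: bhnll
Reading characters right to left:
  Position 4: 'l'
  Position 3: 'l'
  Position 2: 'n'
  Position 1: 'h'
  Position 0: 'b'
Reversed: llnhb

llnhb


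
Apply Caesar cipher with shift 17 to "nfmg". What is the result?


Caesar cipher: shift "nfmg" by 17
  'n' (pos 13) + 17 = pos 4 = 'e'
  'f' (pos 5) + 17 = pos 22 = 'w'
  'm' (pos 12) + 17 = pos 3 = 'd'
  'g' (pos 6) + 17 = pos 23 = 'x'
Result: ewdx

ewdx


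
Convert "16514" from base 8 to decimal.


Input: "16514" in base 8
Positional expansion:
  Digit '1' (value 1) x 8^4 = 4096
  Digit '6' (value 6) x 8^3 = 3072
  Digit '5' (value 5) x 8^2 = 320
  Digit '1' (value 1) x 8^1 = 8
  Digit '4' (value 4) x 8^0 = 4
Sum = 7500

7500


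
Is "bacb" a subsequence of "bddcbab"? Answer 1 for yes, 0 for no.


Check if "bacb" is a subsequence of "bddcbab"
Greedy scan:
  Position 0 ('b'): matches sub[0] = 'b'
  Position 1 ('d'): no match needed
  Position 2 ('d'): no match needed
  Position 3 ('c'): no match needed
  Position 4 ('b'): no match needed
  Position 5 ('a'): matches sub[1] = 'a'
  Position 6 ('b'): no match needed
Only matched 2/4 characters => not a subsequence

0


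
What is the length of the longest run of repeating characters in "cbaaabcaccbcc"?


Input: "cbaaabcaccbcc"
Scanning for longest run:
  Position 1 ('b'): new char, reset run to 1
  Position 2 ('a'): new char, reset run to 1
  Position 3 ('a'): continues run of 'a', length=2
  Position 4 ('a'): continues run of 'a', length=3
  Position 5 ('b'): new char, reset run to 1
  Position 6 ('c'): new char, reset run to 1
  Position 7 ('a'): new char, reset run to 1
  Position 8 ('c'): new char, reset run to 1
  Position 9 ('c'): continues run of 'c', length=2
  Position 10 ('b'): new char, reset run to 1
  Position 11 ('c'): new char, reset run to 1
  Position 12 ('c'): continues run of 'c', length=2
Longest run: 'a' with length 3

3
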